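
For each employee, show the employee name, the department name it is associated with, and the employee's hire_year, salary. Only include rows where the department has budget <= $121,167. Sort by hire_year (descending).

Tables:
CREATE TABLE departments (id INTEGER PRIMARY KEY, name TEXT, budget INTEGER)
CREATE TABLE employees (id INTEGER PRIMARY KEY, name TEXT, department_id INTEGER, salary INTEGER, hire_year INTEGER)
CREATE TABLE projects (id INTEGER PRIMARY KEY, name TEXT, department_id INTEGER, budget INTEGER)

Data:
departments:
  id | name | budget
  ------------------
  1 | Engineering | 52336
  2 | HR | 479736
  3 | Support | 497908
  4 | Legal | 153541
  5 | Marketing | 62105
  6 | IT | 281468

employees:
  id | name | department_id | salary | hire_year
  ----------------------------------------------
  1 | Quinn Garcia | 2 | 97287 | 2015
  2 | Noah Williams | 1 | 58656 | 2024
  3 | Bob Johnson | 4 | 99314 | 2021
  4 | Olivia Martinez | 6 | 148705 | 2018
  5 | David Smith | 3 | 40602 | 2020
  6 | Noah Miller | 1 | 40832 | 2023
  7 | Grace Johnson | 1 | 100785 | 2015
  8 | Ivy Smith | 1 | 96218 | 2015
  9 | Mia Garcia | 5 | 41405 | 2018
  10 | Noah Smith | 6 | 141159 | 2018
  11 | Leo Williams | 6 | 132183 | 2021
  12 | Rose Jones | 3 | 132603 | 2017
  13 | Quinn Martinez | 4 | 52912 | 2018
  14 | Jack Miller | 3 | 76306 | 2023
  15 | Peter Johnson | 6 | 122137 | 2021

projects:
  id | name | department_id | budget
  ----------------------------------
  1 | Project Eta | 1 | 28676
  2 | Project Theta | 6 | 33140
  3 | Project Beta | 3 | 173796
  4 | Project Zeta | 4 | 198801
SELECT c.name, p.name AS department, c.hire_year, c.salary FROM employees c JOIN departments p ON c.department_id = p.id WHERE p.budget <= 121167 ORDER BY c.hire_year DESC

Execution result:
name | department | hire_year | salary
Noah Williams | Engineering | 2024 | 58656
Noah Miller | Engineering | 2023 | 40832
Mia Garcia | Marketing | 2018 | 41405
Grace Johnson | Engineering | 2015 | 100785
Ivy Smith | Engineering | 2015 | 96218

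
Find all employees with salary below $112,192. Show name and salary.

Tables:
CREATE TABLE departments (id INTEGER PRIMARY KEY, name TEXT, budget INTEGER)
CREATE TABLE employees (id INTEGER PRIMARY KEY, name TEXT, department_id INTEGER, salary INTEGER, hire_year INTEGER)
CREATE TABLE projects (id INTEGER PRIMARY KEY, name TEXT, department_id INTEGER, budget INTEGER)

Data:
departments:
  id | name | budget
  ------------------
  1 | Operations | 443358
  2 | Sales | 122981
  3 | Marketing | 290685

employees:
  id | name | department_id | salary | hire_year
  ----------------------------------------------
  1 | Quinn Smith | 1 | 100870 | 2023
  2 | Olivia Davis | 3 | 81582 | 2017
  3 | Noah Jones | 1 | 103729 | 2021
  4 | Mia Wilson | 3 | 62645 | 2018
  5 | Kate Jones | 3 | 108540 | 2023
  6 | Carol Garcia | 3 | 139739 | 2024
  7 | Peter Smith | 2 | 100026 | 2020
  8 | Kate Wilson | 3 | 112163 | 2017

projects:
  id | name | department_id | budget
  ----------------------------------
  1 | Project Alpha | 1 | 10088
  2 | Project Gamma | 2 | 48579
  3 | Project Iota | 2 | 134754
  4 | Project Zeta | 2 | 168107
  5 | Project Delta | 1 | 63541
SELECT name, salary FROM employees WHERE salary < 112192

Execution result:
name | salary
Quinn Smith | 100870
Olivia Davis | 81582
Noah Jones | 103729
Mia Wilson | 62645
Kate Jones | 108540
Peter Smith | 100026
Kate Wilson | 112163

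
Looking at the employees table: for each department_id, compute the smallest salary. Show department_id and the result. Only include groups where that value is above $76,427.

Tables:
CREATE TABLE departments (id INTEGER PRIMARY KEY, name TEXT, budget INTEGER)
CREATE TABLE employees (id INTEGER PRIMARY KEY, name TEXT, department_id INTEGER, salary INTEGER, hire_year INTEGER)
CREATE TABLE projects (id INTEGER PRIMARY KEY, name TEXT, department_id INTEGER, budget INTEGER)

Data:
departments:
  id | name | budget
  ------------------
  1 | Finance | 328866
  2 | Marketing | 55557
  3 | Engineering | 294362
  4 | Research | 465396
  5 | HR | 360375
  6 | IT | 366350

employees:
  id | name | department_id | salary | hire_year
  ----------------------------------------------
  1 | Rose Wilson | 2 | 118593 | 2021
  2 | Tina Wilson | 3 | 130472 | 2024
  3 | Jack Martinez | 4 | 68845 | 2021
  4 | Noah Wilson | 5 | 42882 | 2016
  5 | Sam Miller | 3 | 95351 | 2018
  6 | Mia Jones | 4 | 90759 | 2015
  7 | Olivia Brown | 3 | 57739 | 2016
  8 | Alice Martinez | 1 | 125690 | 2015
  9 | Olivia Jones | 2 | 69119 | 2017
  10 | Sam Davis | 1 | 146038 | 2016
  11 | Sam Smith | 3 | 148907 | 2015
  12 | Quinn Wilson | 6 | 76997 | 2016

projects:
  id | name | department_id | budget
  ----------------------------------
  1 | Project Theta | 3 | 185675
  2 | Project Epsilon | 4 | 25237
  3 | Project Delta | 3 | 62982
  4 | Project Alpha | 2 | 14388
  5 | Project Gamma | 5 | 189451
SELECT department_id, MIN(salary) AS min_salary FROM employees GROUP BY department_id HAVING MIN(salary) > 76427

Execution result:
department_id | min_salary
1 | 125690
6 | 76997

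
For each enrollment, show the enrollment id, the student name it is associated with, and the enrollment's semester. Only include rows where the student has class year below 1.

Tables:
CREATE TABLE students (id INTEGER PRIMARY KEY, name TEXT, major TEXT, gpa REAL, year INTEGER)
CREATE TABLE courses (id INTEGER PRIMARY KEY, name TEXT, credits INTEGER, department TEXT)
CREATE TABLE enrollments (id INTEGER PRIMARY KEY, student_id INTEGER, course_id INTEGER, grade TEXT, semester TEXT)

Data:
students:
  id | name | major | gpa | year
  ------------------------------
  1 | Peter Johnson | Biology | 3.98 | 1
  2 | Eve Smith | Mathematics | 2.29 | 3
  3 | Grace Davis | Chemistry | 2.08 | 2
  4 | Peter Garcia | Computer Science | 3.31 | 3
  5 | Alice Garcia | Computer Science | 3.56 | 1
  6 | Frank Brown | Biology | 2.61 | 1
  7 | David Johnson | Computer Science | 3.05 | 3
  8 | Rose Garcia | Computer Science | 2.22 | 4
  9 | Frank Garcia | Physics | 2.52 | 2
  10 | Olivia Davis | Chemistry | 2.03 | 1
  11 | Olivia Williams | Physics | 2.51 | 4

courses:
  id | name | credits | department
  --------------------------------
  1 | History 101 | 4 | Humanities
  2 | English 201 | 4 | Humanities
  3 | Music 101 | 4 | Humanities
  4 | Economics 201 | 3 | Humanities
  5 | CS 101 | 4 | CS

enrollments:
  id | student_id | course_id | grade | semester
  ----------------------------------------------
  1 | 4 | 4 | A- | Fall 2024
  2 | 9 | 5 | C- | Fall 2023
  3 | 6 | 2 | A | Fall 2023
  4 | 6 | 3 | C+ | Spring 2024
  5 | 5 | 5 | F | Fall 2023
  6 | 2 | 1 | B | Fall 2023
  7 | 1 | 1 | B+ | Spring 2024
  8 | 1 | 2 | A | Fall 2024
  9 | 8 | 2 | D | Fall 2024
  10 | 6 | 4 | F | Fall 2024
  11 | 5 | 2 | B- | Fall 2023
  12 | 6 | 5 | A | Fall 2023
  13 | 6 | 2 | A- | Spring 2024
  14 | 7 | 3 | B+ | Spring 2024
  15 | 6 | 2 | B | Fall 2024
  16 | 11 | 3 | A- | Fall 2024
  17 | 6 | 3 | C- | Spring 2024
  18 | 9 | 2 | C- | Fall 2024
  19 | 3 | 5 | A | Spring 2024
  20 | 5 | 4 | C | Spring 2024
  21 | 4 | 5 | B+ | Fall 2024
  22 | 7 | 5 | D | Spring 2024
SELECT c.id, p.name AS student, c.semester FROM enrollments c JOIN students p ON c.student_id = p.id WHERE p.year < 1

Execution result:
(no rows)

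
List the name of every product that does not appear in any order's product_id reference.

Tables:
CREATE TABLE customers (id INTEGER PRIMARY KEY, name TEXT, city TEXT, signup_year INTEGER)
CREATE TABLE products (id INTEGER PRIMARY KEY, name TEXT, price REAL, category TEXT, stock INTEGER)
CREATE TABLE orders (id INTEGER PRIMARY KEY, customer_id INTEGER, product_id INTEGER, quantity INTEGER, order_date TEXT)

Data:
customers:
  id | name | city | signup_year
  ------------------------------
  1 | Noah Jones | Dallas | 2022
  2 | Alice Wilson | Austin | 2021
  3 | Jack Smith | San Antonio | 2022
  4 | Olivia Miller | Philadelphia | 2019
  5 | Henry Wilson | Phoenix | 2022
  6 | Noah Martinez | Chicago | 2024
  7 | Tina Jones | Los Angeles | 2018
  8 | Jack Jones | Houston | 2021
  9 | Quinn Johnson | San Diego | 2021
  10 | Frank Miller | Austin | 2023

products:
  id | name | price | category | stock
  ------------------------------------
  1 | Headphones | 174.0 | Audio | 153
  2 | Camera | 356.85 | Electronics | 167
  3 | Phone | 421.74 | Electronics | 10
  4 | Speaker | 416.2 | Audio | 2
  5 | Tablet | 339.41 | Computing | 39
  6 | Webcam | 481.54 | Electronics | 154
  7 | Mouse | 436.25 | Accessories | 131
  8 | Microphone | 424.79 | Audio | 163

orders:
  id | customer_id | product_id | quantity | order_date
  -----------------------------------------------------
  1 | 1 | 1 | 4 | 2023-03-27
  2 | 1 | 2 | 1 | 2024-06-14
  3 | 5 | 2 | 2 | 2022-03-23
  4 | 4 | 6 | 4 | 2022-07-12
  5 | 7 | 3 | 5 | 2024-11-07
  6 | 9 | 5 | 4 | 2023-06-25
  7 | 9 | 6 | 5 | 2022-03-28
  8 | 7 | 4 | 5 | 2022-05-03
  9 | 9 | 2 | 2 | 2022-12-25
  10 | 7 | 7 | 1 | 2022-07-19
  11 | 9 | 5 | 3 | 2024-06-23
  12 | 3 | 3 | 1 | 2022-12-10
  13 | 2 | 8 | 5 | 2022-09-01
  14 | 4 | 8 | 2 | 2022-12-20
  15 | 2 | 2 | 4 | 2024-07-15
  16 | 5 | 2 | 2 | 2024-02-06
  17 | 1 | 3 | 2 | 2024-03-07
SELECT p.name FROM products p LEFT JOIN orders c ON c.product_id = p.id WHERE c.id IS NULL

Execution result:
(no rows)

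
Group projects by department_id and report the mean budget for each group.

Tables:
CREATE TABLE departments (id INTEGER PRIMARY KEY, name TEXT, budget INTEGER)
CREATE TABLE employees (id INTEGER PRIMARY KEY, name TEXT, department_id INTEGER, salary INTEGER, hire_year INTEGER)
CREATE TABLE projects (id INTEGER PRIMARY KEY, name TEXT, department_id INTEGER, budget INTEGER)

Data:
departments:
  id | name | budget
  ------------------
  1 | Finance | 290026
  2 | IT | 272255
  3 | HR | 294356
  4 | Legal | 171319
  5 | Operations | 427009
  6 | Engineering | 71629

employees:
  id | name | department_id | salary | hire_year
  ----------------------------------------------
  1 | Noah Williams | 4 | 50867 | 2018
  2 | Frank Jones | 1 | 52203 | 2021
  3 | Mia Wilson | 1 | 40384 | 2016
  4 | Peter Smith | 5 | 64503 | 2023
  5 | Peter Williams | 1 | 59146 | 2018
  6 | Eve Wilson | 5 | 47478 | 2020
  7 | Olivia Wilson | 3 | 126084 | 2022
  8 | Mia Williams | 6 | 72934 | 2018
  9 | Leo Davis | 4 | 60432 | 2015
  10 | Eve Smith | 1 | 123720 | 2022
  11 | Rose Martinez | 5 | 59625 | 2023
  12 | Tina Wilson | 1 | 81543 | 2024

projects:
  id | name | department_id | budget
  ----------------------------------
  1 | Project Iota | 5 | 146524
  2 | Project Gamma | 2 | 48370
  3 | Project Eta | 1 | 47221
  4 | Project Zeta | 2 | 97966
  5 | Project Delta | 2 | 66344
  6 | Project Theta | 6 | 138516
SELECT department_id, AVG(budget) AS avg_budget FROM projects GROUP BY department_id

Execution result:
department_id | avg_budget
1 | 47221.00
2 | 70893.33
5 | 146524.00
6 | 138516.00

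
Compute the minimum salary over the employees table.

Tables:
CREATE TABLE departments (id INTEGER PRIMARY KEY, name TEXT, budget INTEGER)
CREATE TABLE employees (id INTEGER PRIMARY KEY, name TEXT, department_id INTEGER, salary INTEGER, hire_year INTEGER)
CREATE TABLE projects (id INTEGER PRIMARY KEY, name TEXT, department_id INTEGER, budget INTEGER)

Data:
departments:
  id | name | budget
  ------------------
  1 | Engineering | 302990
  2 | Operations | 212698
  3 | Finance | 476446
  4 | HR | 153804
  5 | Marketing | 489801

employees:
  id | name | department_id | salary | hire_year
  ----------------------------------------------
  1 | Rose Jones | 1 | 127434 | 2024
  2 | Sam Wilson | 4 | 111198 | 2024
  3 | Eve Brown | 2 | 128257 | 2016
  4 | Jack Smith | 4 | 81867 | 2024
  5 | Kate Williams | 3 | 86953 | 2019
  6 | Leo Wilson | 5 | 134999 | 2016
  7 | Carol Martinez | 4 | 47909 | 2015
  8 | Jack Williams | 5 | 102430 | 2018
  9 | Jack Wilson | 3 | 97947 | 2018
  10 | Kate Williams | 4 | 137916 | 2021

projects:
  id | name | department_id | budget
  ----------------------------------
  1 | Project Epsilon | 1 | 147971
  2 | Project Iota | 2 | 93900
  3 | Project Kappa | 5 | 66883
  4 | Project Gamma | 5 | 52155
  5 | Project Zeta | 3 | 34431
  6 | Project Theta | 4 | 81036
SELECT MIN(salary) FROM employees

Execution result:
47909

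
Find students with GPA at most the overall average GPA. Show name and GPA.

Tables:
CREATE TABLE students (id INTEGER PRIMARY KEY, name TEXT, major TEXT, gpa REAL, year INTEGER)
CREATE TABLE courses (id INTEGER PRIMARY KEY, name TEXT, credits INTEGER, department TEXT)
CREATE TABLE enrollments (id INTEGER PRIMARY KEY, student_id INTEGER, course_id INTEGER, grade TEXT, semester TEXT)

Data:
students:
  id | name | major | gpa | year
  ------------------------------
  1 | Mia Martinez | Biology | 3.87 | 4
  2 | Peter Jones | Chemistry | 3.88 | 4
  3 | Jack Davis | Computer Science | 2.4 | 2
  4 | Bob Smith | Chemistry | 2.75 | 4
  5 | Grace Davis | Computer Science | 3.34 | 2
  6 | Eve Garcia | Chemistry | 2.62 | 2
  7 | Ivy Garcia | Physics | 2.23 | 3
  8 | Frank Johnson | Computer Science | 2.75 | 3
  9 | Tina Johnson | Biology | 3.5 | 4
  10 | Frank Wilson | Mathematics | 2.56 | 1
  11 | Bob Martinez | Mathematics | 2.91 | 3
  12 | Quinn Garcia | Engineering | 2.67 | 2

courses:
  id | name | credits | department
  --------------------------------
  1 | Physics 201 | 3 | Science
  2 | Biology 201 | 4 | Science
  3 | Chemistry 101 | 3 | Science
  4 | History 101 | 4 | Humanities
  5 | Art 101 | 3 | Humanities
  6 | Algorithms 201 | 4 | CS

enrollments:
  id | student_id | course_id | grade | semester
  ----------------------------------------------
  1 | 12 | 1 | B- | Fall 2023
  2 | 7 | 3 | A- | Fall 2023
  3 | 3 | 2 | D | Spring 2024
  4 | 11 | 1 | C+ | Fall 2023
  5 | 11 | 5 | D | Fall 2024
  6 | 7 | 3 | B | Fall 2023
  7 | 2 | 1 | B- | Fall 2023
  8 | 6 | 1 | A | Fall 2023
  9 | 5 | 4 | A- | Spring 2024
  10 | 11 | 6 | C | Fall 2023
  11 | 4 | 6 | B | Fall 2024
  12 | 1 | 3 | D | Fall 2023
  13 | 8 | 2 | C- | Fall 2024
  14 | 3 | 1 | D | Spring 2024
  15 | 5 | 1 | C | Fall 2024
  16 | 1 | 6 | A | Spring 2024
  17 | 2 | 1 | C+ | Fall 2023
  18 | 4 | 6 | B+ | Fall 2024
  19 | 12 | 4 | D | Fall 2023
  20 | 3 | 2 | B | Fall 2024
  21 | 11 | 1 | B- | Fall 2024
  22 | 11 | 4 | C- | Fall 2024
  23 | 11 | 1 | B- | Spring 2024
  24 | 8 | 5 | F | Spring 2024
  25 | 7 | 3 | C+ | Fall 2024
SELECT name, gpa FROM students WHERE gpa <= (SELECT AVG(gpa) FROM students)

Execution result:
name | gpa
Jack Davis | 2.40
Bob Smith | 2.75
Eve Garcia | 2.62
Ivy Garcia | 2.23
Frank Johnson | 2.75
Frank Wilson | 2.56
Bob Martinez | 2.91
Quinn Garcia | 2.67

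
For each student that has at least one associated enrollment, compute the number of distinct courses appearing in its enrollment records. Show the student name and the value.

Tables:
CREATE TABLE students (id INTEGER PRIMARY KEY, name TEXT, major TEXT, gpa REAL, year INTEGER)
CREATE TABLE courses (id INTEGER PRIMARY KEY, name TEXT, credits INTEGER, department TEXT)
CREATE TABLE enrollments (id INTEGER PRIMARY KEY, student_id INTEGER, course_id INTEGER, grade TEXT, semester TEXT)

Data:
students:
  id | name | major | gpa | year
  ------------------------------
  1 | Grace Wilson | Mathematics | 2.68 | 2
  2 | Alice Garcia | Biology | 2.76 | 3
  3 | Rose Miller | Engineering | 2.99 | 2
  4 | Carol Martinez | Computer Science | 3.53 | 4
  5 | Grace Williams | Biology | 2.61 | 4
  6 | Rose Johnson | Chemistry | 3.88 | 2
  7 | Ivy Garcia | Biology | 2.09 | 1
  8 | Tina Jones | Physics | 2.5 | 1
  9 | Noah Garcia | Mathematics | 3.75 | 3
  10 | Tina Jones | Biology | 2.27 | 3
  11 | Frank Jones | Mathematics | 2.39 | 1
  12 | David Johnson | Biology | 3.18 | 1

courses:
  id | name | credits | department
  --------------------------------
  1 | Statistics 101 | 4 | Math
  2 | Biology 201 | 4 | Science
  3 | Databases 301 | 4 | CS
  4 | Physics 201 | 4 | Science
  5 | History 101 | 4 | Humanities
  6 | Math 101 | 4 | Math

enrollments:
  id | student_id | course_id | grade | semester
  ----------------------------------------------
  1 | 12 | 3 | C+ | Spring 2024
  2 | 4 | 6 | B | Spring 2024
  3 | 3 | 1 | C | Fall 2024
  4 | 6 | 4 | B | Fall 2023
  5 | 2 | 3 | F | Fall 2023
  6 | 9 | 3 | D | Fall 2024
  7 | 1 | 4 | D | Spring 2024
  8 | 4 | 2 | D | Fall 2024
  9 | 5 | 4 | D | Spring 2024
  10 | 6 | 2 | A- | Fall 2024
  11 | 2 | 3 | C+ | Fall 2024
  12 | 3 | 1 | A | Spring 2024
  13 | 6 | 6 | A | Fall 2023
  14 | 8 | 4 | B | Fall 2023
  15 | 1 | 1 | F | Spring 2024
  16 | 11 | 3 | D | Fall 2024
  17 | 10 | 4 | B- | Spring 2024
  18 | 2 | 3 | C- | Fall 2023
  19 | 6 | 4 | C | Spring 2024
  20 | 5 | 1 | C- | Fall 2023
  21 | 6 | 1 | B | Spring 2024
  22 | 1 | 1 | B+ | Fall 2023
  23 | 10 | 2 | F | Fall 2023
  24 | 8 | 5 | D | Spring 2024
SELECT p.name, COUNT(DISTINCT c.course_id) AS distinct_course_count FROM enrollments c JOIN students p ON c.student_id = p.id GROUP BY p.id, p.name

Execution result:
name | distinct_course_count
Grace Wilson | 2
Alice Garcia | 1
Rose Miller | 1
Carol Martinez | 2
Grace Williams | 2
Rose Johnson | 4
Tina Jones | 2
Noah Garcia | 1
Tina Jones | 2
Frank Jones | 1
David Johnson | 1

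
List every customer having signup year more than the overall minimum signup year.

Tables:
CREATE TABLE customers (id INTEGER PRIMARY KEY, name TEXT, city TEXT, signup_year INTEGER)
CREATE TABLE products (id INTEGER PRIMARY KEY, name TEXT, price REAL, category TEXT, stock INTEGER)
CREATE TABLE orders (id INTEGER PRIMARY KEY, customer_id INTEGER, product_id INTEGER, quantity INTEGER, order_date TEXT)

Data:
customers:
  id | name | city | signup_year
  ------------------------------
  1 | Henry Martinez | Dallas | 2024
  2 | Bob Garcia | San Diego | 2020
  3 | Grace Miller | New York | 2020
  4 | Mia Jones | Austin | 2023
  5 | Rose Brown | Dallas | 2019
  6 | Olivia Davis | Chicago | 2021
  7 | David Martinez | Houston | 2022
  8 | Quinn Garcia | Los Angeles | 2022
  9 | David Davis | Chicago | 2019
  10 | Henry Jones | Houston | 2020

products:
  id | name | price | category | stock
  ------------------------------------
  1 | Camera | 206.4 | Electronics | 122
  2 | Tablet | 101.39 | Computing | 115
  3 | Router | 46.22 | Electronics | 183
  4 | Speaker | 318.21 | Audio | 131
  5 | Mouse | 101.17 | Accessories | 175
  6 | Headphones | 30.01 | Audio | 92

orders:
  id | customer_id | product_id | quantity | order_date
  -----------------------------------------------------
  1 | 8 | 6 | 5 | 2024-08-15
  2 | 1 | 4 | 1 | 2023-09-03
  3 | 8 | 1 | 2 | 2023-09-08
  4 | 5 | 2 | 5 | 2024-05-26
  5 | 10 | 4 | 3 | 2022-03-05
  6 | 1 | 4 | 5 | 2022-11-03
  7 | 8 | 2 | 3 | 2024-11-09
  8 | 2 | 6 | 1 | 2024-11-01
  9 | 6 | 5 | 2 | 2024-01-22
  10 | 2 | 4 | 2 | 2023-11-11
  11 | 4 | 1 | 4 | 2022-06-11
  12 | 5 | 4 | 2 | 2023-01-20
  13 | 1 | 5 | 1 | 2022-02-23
SELECT name, signup_year FROM customers WHERE signup_year > (SELECT MIN(signup_year) FROM customers)

Execution result:
name | signup_year
Henry Martinez | 2024
Bob Garcia | 2020
Grace Miller | 2020
Mia Jones | 2023
Olivia Davis | 2021
David Martinez | 2022
Quinn Garcia | 2022
Henry Jones | 2020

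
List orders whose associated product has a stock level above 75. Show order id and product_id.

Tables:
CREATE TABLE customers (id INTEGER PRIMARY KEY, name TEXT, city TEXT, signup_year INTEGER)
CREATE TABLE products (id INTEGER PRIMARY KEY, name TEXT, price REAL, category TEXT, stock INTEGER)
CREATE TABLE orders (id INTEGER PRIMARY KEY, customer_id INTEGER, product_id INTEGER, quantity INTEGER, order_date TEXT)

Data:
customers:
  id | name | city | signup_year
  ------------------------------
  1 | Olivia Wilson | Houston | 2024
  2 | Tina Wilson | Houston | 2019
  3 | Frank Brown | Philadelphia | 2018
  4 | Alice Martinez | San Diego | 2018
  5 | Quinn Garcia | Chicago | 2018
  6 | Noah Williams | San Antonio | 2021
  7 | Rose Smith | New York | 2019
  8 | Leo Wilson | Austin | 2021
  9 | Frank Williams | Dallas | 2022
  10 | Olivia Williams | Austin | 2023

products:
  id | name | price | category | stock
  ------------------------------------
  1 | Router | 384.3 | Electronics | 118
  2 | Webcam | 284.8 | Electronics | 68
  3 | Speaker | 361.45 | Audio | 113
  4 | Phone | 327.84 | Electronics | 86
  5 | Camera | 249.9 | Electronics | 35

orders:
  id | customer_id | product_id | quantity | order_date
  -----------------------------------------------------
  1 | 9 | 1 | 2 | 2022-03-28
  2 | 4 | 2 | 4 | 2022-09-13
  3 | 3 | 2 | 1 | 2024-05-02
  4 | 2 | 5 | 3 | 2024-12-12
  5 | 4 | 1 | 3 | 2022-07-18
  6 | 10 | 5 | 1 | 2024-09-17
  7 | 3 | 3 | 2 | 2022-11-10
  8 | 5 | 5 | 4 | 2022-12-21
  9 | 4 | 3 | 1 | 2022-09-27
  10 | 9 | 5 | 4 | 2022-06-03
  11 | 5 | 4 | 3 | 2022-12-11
SELECT id, product_id FROM orders WHERE product_id IN (SELECT id FROM products WHERE stock > 75)

Execution result:
id | product_id
1 | 1
5 | 1
7 | 3
9 | 3
11 | 4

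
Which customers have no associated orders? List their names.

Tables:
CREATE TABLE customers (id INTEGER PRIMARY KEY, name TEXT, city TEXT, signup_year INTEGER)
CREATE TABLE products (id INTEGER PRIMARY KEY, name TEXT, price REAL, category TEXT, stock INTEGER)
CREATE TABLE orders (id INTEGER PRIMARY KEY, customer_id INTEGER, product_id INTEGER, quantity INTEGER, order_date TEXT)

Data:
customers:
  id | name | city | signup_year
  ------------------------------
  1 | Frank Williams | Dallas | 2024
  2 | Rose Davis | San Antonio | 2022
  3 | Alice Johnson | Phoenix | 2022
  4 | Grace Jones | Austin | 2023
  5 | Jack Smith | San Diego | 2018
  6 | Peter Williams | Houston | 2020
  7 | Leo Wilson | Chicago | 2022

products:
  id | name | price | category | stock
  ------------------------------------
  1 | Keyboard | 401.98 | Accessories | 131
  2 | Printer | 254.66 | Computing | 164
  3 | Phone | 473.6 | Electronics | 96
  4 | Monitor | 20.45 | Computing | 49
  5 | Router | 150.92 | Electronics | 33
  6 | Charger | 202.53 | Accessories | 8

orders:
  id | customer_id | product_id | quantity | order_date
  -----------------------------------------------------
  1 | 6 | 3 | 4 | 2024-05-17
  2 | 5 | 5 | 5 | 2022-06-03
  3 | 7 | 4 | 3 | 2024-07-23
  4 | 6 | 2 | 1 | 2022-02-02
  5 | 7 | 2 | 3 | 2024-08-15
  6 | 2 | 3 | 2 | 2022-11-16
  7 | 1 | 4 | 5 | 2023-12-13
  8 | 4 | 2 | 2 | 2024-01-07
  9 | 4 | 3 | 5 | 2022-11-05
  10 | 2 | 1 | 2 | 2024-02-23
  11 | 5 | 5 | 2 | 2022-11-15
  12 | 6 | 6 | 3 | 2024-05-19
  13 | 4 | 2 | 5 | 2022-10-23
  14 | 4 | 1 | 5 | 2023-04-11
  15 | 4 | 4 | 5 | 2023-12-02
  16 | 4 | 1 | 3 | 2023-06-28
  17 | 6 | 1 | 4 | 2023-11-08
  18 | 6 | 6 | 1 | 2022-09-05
SELECT p.name FROM customers p LEFT JOIN orders c ON c.customer_id = p.id WHERE c.id IS NULL

Execution result:
Alice Johnson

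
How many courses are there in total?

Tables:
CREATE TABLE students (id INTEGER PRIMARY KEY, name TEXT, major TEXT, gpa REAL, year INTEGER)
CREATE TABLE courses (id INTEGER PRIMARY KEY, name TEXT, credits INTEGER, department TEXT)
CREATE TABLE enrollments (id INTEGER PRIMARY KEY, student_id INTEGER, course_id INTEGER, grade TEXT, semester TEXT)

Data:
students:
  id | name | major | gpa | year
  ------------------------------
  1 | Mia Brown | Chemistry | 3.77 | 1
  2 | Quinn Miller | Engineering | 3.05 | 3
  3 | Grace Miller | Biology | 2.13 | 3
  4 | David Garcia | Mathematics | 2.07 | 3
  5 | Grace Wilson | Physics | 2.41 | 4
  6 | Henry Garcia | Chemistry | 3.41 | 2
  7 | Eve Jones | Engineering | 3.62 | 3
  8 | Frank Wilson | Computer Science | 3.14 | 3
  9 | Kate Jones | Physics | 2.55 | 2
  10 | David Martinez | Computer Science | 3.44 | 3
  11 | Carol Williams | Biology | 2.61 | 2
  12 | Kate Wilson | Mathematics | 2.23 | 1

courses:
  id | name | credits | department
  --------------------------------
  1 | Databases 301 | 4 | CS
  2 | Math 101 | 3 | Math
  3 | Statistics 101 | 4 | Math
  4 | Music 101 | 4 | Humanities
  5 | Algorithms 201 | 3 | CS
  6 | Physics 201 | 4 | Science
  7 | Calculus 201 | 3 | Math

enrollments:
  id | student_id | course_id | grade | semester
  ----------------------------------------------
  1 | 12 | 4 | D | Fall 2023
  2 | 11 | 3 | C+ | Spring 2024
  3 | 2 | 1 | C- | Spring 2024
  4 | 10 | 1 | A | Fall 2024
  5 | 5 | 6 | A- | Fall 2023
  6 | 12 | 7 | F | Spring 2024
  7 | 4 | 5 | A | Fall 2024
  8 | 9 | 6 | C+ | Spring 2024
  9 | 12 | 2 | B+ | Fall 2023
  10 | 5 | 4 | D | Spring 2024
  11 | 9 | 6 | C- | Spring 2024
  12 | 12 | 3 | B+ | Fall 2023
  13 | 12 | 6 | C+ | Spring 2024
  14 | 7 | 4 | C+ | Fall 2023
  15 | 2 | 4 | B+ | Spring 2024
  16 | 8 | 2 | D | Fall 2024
SELECT COUNT(*) FROM courses

Execution result:
7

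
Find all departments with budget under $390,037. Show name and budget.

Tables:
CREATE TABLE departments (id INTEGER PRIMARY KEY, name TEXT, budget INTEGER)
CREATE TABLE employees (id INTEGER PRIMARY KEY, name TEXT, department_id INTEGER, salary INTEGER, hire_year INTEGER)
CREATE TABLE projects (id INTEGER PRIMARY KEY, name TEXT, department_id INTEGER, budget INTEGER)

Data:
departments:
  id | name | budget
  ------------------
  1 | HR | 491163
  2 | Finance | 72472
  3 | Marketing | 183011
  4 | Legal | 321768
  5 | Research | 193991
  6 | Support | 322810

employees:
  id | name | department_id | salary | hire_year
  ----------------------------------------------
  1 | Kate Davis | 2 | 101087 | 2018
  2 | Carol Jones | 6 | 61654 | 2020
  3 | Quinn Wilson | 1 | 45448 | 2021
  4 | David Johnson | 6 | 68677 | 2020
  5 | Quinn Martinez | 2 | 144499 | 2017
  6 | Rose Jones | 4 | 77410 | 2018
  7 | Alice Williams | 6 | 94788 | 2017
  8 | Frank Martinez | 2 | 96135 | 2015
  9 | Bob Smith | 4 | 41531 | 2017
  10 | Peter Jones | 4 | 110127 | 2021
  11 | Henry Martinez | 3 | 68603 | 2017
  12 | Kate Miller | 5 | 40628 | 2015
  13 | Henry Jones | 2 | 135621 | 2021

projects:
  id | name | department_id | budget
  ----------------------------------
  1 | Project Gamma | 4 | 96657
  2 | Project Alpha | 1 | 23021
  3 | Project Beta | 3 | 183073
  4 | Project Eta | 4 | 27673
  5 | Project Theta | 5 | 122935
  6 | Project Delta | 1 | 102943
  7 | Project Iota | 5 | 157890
SELECT name, budget FROM departments WHERE budget < 390037

Execution result:
name | budget
Finance | 72472
Marketing | 183011
Legal | 321768
Research | 193991
Support | 322810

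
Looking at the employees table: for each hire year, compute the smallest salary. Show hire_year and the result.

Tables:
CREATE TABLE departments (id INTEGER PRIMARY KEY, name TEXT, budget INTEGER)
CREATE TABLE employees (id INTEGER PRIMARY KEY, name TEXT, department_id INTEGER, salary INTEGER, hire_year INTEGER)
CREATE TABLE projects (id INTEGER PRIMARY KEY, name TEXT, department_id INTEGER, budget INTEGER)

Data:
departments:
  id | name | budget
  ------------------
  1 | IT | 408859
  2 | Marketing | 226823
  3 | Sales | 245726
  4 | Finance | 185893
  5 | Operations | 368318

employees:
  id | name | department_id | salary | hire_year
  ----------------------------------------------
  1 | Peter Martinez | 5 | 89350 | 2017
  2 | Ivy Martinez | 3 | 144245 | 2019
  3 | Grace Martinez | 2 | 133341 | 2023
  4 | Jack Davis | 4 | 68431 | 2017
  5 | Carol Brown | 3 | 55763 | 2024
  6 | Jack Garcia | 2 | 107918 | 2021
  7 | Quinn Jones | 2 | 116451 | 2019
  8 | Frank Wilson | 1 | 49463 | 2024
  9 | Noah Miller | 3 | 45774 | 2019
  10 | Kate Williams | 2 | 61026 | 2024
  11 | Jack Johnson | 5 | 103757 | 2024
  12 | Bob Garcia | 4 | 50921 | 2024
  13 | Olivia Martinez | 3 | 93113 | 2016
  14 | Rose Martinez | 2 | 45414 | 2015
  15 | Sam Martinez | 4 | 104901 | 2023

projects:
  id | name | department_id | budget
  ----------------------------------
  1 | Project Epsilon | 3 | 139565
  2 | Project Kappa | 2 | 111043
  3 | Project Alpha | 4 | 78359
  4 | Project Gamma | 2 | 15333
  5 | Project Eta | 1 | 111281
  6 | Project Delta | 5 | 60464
SELECT hire_year, MIN(salary) AS min_salary FROM employees GROUP BY hire_year

Execution result:
hire_year | min_salary
2015 | 45414
2016 | 93113
2017 | 68431
2019 | 45774
2021 | 107918
2023 | 104901
2024 | 49463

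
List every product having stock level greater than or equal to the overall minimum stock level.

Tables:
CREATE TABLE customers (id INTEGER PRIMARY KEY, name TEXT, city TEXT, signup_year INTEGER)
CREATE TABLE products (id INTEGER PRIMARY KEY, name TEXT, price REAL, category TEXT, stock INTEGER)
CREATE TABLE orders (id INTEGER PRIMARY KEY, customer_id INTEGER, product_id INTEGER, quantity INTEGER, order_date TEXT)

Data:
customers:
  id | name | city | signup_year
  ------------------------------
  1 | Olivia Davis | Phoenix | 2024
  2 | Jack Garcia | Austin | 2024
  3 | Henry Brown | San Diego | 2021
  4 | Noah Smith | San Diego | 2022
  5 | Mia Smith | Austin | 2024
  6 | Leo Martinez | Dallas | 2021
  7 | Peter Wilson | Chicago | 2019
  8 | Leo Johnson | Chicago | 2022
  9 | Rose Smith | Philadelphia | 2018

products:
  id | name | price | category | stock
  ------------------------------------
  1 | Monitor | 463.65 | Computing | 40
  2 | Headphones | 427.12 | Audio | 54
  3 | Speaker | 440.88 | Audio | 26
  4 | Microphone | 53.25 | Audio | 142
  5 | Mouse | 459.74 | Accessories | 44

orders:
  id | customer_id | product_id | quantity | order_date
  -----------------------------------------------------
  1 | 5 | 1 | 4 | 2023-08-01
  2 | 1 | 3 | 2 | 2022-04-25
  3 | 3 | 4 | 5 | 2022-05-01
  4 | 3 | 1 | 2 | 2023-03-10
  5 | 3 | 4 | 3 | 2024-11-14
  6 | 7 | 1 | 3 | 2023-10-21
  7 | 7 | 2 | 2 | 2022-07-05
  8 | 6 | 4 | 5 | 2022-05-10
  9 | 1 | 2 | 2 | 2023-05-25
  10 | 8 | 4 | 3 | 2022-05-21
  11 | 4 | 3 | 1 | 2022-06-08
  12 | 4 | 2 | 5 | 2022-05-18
SELECT name, stock FROM products WHERE stock >= (SELECT MIN(stock) FROM products)

Execution result:
name | stock
Monitor | 40
Headphones | 54
Speaker | 26
Microphone | 142
Mouse | 44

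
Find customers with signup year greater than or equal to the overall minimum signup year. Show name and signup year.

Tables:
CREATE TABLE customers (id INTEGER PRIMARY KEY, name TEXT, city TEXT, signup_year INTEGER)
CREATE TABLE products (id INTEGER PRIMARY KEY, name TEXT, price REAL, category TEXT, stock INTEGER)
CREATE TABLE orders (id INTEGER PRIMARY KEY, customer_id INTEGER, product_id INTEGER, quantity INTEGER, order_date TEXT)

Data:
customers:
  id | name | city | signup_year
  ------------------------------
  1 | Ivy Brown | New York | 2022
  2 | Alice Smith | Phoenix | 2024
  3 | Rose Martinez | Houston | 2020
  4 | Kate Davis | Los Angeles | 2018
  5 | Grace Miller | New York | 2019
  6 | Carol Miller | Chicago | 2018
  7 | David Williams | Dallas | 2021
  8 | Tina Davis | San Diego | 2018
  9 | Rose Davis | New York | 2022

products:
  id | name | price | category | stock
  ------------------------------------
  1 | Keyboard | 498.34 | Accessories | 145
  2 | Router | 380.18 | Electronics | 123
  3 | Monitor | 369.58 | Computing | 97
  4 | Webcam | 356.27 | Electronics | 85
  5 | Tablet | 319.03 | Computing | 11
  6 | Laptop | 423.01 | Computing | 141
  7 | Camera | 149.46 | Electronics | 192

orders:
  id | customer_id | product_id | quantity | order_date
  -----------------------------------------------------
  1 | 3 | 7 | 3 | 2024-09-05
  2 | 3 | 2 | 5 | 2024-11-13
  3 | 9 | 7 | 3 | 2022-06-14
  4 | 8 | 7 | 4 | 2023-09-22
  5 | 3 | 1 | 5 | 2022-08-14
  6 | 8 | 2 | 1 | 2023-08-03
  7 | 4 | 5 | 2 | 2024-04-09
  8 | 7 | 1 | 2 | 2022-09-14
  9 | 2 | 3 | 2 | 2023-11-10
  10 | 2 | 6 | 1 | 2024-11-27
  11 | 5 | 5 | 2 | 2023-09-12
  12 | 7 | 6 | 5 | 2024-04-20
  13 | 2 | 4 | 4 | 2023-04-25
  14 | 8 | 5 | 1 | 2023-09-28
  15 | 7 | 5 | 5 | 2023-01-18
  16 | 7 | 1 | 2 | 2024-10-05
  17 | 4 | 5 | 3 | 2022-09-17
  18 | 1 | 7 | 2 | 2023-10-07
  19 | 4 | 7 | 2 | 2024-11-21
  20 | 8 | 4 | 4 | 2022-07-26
SELECT name, signup_year FROM customers WHERE signup_year >= (SELECT MIN(signup_year) FROM customers)

Execution result:
name | signup_year
Ivy Brown | 2022
Alice Smith | 2024
Rose Martinez | 2020
Kate Davis | 2018
Grace Miller | 2019
Carol Miller | 2018
David Williams | 2021
Tina Davis | 2018
Rose Davis | 2022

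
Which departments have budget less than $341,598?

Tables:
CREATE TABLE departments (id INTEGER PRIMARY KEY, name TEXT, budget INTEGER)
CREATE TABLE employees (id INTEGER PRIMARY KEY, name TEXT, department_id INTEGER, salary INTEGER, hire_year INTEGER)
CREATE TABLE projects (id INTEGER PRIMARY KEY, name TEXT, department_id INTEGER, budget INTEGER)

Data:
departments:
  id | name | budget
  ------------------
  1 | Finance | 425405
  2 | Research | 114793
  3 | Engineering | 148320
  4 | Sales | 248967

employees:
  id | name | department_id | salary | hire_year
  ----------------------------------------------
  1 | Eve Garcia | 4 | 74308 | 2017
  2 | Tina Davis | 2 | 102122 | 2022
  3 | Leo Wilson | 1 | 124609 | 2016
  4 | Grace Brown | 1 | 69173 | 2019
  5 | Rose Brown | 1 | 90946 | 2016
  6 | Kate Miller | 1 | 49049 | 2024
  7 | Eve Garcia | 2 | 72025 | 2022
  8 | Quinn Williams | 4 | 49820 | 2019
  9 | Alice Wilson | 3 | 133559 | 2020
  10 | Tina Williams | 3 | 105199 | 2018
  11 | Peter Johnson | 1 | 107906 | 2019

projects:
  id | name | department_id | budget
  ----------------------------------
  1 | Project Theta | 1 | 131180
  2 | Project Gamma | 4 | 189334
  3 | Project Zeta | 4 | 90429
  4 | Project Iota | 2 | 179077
SELECT name, budget FROM departments WHERE budget < 341598

Execution result:
name | budget
Research | 114793
Engineering | 148320
Sales | 248967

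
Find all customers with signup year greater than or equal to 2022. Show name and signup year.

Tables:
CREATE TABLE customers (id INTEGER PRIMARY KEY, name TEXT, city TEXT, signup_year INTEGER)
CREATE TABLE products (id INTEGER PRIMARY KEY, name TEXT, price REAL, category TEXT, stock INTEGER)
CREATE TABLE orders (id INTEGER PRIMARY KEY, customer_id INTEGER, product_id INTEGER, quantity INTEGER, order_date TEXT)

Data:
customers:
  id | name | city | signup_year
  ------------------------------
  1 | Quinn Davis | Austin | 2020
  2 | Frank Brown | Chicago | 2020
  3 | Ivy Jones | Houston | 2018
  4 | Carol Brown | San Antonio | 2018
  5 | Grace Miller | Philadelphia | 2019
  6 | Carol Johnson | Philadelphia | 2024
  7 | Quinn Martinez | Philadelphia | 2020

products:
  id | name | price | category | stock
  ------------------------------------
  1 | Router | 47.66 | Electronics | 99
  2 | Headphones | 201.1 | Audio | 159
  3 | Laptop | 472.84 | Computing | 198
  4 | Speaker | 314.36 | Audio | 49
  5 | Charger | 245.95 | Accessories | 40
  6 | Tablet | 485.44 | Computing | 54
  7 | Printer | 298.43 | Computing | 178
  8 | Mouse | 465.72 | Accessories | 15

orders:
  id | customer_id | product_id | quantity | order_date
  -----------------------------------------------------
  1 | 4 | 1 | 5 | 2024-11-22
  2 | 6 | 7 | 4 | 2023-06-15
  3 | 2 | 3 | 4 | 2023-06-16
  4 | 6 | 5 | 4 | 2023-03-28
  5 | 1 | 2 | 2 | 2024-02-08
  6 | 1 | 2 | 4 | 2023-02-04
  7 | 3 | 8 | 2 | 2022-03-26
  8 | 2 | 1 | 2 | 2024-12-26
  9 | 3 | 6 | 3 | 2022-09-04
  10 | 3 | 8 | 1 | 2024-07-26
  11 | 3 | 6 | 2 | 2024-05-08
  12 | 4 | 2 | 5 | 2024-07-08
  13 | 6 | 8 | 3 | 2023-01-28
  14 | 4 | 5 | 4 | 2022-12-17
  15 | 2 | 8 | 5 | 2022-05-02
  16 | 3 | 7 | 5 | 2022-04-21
SELECT name, signup_year FROM customers WHERE signup_year >= 2022

Execution result:
name | signup_year
Carol Johnson | 2024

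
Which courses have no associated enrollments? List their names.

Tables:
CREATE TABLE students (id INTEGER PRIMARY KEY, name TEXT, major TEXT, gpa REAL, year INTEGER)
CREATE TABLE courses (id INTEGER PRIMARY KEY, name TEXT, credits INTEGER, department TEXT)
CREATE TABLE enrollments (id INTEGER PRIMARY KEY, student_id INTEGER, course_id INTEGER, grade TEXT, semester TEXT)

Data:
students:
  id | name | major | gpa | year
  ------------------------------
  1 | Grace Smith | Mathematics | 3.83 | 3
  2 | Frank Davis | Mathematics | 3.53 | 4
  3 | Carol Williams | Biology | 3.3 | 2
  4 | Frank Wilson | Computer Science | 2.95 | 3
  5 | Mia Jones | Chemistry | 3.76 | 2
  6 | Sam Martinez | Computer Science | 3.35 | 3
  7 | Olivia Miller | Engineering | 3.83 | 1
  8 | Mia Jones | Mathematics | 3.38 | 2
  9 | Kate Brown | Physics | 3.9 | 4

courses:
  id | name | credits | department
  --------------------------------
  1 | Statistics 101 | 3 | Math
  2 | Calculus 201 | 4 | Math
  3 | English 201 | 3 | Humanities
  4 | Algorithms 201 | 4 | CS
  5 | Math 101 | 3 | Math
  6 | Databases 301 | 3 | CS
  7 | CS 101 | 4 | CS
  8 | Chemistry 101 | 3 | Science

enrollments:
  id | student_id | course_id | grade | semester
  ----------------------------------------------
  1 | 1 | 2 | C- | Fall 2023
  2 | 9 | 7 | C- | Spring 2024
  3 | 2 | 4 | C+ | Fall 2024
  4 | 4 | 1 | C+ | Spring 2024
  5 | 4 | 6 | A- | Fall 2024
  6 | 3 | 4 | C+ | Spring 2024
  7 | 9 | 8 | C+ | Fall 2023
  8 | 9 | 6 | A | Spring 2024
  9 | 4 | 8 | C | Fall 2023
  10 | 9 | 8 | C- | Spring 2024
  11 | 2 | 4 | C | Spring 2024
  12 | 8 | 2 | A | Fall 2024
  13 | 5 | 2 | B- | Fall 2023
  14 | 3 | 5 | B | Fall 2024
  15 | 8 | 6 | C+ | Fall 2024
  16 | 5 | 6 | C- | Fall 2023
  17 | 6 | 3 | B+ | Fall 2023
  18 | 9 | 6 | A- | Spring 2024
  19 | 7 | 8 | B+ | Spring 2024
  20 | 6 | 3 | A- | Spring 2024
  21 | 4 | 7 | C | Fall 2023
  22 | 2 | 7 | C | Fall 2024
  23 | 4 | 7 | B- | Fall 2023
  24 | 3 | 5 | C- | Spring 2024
SELECT p.name FROM courses p LEFT JOIN enrollments c ON c.course_id = p.id WHERE c.id IS NULL

Execution result:
(no rows)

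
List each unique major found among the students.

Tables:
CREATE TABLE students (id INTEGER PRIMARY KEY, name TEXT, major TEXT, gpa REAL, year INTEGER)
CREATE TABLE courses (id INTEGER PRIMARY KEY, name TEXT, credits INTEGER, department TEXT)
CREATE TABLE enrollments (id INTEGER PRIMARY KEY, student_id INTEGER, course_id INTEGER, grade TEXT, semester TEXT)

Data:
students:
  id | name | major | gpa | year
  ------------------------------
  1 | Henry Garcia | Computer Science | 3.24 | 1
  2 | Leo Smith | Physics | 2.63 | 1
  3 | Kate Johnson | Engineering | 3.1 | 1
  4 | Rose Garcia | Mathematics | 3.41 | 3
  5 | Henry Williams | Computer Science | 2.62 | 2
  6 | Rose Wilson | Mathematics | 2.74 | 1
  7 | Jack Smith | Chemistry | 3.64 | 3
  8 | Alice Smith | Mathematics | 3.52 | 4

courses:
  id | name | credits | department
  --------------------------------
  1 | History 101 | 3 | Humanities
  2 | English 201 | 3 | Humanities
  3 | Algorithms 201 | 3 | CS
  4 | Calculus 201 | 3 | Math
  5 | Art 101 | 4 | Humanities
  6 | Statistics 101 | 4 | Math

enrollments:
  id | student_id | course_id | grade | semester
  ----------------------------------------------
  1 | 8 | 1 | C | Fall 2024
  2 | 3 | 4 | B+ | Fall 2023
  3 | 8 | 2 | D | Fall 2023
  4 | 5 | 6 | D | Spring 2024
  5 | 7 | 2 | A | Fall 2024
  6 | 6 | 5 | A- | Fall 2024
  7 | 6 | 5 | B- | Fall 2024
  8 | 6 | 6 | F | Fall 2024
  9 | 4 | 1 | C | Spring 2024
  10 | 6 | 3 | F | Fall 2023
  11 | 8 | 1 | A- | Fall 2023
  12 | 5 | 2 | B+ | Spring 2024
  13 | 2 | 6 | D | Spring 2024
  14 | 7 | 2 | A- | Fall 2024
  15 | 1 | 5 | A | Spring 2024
SELECT DISTINCT major FROM students

Execution result:
major
Computer Science
Physics
Engineering
Mathematics
Chemistry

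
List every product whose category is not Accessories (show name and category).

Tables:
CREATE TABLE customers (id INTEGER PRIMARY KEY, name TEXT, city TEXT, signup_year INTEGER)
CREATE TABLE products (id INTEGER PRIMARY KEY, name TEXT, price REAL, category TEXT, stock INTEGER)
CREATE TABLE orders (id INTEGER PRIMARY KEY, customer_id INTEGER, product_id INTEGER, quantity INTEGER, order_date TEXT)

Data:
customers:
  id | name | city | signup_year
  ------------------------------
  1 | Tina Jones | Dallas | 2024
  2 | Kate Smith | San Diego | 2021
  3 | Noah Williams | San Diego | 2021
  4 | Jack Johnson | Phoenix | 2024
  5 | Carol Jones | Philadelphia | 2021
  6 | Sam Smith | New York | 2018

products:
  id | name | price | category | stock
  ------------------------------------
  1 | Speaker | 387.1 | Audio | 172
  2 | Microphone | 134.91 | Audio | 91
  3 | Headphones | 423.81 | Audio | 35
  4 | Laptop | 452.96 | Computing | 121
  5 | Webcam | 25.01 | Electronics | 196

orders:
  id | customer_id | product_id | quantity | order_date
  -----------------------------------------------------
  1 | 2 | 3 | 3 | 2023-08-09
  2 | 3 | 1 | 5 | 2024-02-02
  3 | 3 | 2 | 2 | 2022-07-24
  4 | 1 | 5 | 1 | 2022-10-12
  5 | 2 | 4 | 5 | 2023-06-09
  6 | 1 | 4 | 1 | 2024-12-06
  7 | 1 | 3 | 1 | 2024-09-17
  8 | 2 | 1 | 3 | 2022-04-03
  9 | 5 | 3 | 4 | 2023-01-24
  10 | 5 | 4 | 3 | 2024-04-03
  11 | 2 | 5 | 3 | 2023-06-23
SELECT name, category FROM products WHERE category <> 'Accessories'

Execution result:
name | category
Speaker | Audio
Microphone | Audio
Headphones | Audio
Laptop | Computing
Webcam | Electronics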